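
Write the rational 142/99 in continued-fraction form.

Run the Euclidean algorithm on 142 and 99; the successive quotients are the partial quotients a_0, a_1, ... (each step inverts the fractional part left over by the previous one):
  142 = 1*99 + 43, so a_0 = 1.
  99 = 2*43 + 13, so a_1 = 2.
  43 = 3*13 + 4, so a_2 = 3.
  13 = 3*4 + 1, so a_3 = 3.
  4 = 4*1 + 0, so a_4 = 4.
The remainder reaches 0 after 5 divisions, so the expansion has 5 partial quotients, read off in order.

[1; 2, 3, 3, 4]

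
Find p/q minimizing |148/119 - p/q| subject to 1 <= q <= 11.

5/4

Expand x = 148/119 as a continued fraction with the Euclidean algorithm:
  148 = 1*119 + 29, so a_0 = 1.
  119 = 4*29 + 3, so a_1 = 4.
  29 = 9*3 + 2, so a_2 = 9.
  3 = 1*2 + 1, so a_3 = 1.
  2 = 2*1 + 0, so a_4 = 2.
so x = [1; 4, 9, 1, 2].
Convergents (p_i = a_i*p_{i-1} + p_{i-2}, q_i = a_i*q_{i-1} + q_{i-2} with p_{-2}=0, p_{-1}=1, q_{-2}=1, q_{-1}=0), until the denominator exceeds 11:
  i=0: a_0=1, p_0 = 1*1 + 0 = 1, q_0 = 1*0 + 1 = 1.
  i=1: a_1=4, p_1 = 4*1 + 1 = 5, q_1 = 4*1 + 0 = 4.
  i=2: a_2=9, p_2 = 9*5 + 1 = 46, q_2 = 9*4 + 1 = 37.
q_2 = 37 > 11, so the last convergent with denominator <= 11 is p_1/q_1 = 5/4.
The closest fraction with denominator <= 11 is either p_1/q_1 or the intermediate fraction (k*p_1 + p_0)/(k*q_1 + q_0) with the largest k >= 1 whose denominator stays <= 11; these approach x as k grows, and every other convergent or intermediate fraction in range is farther away.
Largest k: floor((11 - q_0)/q_1) = floor((11 - 1)/4) = 2.
That gives (2*5 + 1)/(2*4 + 1) = 11/9.
Compare the errors: |x - 5/4| = |148*4 - 5*119|/(119*4) = 3/476, and |x - 11/9| = |148*9 - 11*119|/(119*9) = 23/1071.
Cross-multiplying, 3*1071 = 3213 < 10948 = 23*476, so 3/476 is smaller: the convergent 5/4 is closer to x than 11/9.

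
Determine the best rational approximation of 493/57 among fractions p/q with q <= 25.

173/20

Expand x = 493/57 as a continued fraction with the Euclidean algorithm:
  493 = 8*57 + 37, so a_0 = 8.
  57 = 1*37 + 20, so a_1 = 1.
  37 = 1*20 + 17, so a_2 = 1.
  20 = 1*17 + 3, so a_3 = 1.
  17 = 5*3 + 2, so a_4 = 5.
  3 = 1*2 + 1, so a_5 = 1.
  2 = 2*1 + 0, so a_6 = 2.
so x = [8; 1, 1, 1, 5, 1, 2].
Convergents (p_i = a_i*p_{i-1} + p_{i-2}, q_i = a_i*q_{i-1} + q_{i-2} with p_{-2}=0, p_{-1}=1, q_{-2}=1, q_{-1}=0), until the denominator exceeds 25:
  i=0: a_0=8, p_0 = 8*1 + 0 = 8, q_0 = 8*0 + 1 = 1.
  i=1: a_1=1, p_1 = 1*8 + 1 = 9, q_1 = 1*1 + 0 = 1.
  i=2: a_2=1, p_2 = 1*9 + 8 = 17, q_2 = 1*1 + 1 = 2.
  i=3: a_3=1, p_3 = 1*17 + 9 = 26, q_3 = 1*2 + 1 = 3.
  i=4: a_4=5, p_4 = 5*26 + 17 = 147, q_4 = 5*3 + 2 = 17.
  i=5: a_5=1, p_5 = 1*147 + 26 = 173, q_5 = 1*17 + 3 = 20.
  i=6: a_6=2, p_6 = 2*173 + 147 = 493, q_6 = 2*20 + 17 = 57.
q_6 = 57 > 25, so the last convergent with denominator <= 25 is p_5/q_5 = 173/20.
The closest fraction with denominator <= 25 is either p_5/q_5 or the intermediate fraction (k*p_5 + p_4)/(k*q_5 + q_4) with the largest k >= 1 whose denominator stays <= 25; these approach x as k grows, and every other convergent or intermediate fraction in range is farther away.
Largest k: floor((25 - q_4)/q_5) = floor((25 - 17)/20) = 0.
Since k = 0, no intermediate fraction beyond p_5/q_5 has denominator <= 25, so the convergent 173/20 is the closest (its error is |493*20 - 173*57|/(57*20) = 1/1140).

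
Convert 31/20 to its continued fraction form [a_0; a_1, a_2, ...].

Run the Euclidean algorithm on 31 and 20; the successive quotients are the partial quotients a_0, a_1, ... (each step inverts the fractional part left over by the previous one):
  31 = 1*20 + 11, so a_0 = 1.
  20 = 1*11 + 9, so a_1 = 1.
  11 = 1*9 + 2, so a_2 = 1.
  9 = 4*2 + 1, so a_3 = 4.
  2 = 2*1 + 0, so a_4 = 2.
The remainder reaches 0 after 5 divisions, so the expansion has 5 partial quotients, read off in order.

[1; 1, 1, 4, 2]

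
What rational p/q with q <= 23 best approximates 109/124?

Expand x = 109/124 as a continued fraction with the Euclidean algorithm:
  109 = 0*124 + 109, so a_0 = 0.
  124 = 1*109 + 15, so a_1 = 1.
  109 = 7*15 + 4, so a_2 = 7.
  15 = 3*4 + 3, so a_3 = 3.
  4 = 1*3 + 1, so a_4 = 1.
  3 = 3*1 + 0, so a_5 = 3.
so x = [0; 1, 7, 3, 1, 3].
Convergents (p_i = a_i*p_{i-1} + p_{i-2}, q_i = a_i*q_{i-1} + q_{i-2} with p_{-2}=0, p_{-1}=1, q_{-2}=1, q_{-1}=0), until the denominator exceeds 23:
  i=0: a_0=0, p_0 = 0*1 + 0 = 0, q_0 = 0*0 + 1 = 1.
  i=1: a_1=1, p_1 = 1*0 + 1 = 1, q_1 = 1*1 + 0 = 1.
  i=2: a_2=7, p_2 = 7*1 + 0 = 7, q_2 = 7*1 + 1 = 8.
  i=3: a_3=3, p_3 = 3*7 + 1 = 22, q_3 = 3*8 + 1 = 25.
q_3 = 25 > 23, so the last convergent with denominator <= 23 is p_2/q_2 = 7/8.
The closest fraction with denominator <= 23 is either p_2/q_2 or the intermediate fraction (k*p_2 + p_1)/(k*q_2 + q_1) with the largest k >= 1 whose denominator stays <= 23; these approach x as k grows, and every other convergent or intermediate fraction in range is farther away.
Largest k: floor((23 - q_1)/q_2) = floor((23 - 1)/8) = 2.
That gives (2*7 + 1)/(2*8 + 1) = 15/17.
Compare the errors: |x - 7/8| = |109*8 - 7*124|/(124*8) = 4/992, and |x - 15/17| = |109*17 - 15*124|/(124*17) = 7/2108.
Cross-multiplying, 7*992 = 6944 < 8432 = 4*2108, so 7/2108 is smaller: the intermediate fraction 15/17 is closer to x than 7/8.

15/17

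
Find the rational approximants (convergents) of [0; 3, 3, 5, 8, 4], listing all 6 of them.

Using the convergent recurrence p_i = a_i*p_{i-1} + p_{i-2}, q_i = a_i*q_{i-1} + q_{i-2} with p_{-2}=0, p_{-1}=1, q_{-2}=1, q_{-1}=0:
  i=0: a_0=0, p_0 = 0*1 + 0 = 0, q_0 = 0*0 + 1 = 1.
  i=1: a_1=3, p_1 = 3*0 + 1 = 1, q_1 = 3*1 + 0 = 3.
  i=2: a_2=3, p_2 = 3*1 + 0 = 3, q_2 = 3*3 + 1 = 10.
  i=3: a_3=5, p_3 = 5*3 + 1 = 16, q_3 = 5*10 + 3 = 53.
  i=4: a_4=8, p_4 = 8*16 + 3 = 131, q_4 = 8*53 + 10 = 434.
  i=5: a_5=4, p_5 = 4*131 + 16 = 540, q_5 = 4*434 + 53 = 1789.

0/1, 1/3, 3/10, 16/53, 131/434, 540/1789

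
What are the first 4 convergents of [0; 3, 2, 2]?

0/1, 1/3, 2/7, 5/17

Using the convergent recurrence p_i = a_i*p_{i-1} + p_{i-2}, q_i = a_i*q_{i-1} + q_{i-2} with p_{-2}=0, p_{-1}=1, q_{-2}=1, q_{-1}=0:
  i=0: a_0=0, p_0 = 0*1 + 0 = 0, q_0 = 0*0 + 1 = 1.
  i=1: a_1=3, p_1 = 3*0 + 1 = 1, q_1 = 3*1 + 0 = 3.
  i=2: a_2=2, p_2 = 2*1 + 0 = 2, q_2 = 2*3 + 1 = 7.
  i=3: a_3=2, p_3 = 2*2 + 1 = 5, q_3 = 2*7 + 3 = 17.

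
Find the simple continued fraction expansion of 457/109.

[4; 5, 5, 4]

Run the Euclidean algorithm on 457 and 109; the successive quotients are the partial quotients a_0, a_1, ... (each step inverts the fractional part left over by the previous one):
  457 = 4*109 + 21, so a_0 = 4.
  109 = 5*21 + 4, so a_1 = 5.
  21 = 5*4 + 1, so a_2 = 5.
  4 = 4*1 + 0, so a_3 = 4.
The remainder reaches 0 after 4 divisions, so the expansion has 4 partial quotients, read off in order.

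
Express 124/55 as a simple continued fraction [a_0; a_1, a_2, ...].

Run the Euclidean algorithm on 124 and 55; the successive quotients are the partial quotients a_0, a_1, ... (each step inverts the fractional part left over by the previous one):
  124 = 2*55 + 14, so a_0 = 2.
  55 = 3*14 + 13, so a_1 = 3.
  14 = 1*13 + 1, so a_2 = 1.
  13 = 13*1 + 0, so a_3 = 13.
The remainder reaches 0 after 4 divisions, so the expansion has 4 partial quotients, read off in order.

[2; 3, 1, 13]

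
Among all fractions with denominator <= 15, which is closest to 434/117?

26/7

Expand x = 434/117 as a continued fraction with the Euclidean algorithm:
  434 = 3*117 + 83, so a_0 = 3.
  117 = 1*83 + 34, so a_1 = 1.
  83 = 2*34 + 15, so a_2 = 2.
  34 = 2*15 + 4, so a_3 = 2.
  15 = 3*4 + 3, so a_4 = 3.
  4 = 1*3 + 1, so a_5 = 1.
  3 = 3*1 + 0, so a_6 = 3.
so x = [3; 1, 2, 2, 3, 1, 3].
Convergents (p_i = a_i*p_{i-1} + p_{i-2}, q_i = a_i*q_{i-1} + q_{i-2} with p_{-2}=0, p_{-1}=1, q_{-2}=1, q_{-1}=0), until the denominator exceeds 15:
  i=0: a_0=3, p_0 = 3*1 + 0 = 3, q_0 = 3*0 + 1 = 1.
  i=1: a_1=1, p_1 = 1*3 + 1 = 4, q_1 = 1*1 + 0 = 1.
  i=2: a_2=2, p_2 = 2*4 + 3 = 11, q_2 = 2*1 + 1 = 3.
  i=3: a_3=2, p_3 = 2*11 + 4 = 26, q_3 = 2*3 + 1 = 7.
  i=4: a_4=3, p_4 = 3*26 + 11 = 89, q_4 = 3*7 + 3 = 24.
q_4 = 24 > 15, so the last convergent with denominator <= 15 is p_3/q_3 = 26/7.
The closest fraction with denominator <= 15 is either p_3/q_3 or the intermediate fraction (k*p_3 + p_2)/(k*q_3 + q_2) with the largest k >= 1 whose denominator stays <= 15; these approach x as k grows, and every other convergent or intermediate fraction in range is farther away.
Largest k: floor((15 - q_2)/q_3) = floor((15 - 3)/7) = 1.
That gives (1*26 + 11)/(1*7 + 3) = 37/10.
Compare the errors: |x - 26/7| = |434*7 - 26*117|/(117*7) = 4/819, and |x - 37/10| = |434*10 - 37*117|/(117*10) = 11/1170.
Cross-multiplying, 4*1170 = 4680 < 9009 = 11*819, so 4/819 is smaller: the convergent 26/7 is closer to x than 37/10.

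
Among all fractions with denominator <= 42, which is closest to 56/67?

Expand x = 56/67 as a continued fraction with the Euclidean algorithm:
  56 = 0*67 + 56, so a_0 = 0.
  67 = 1*56 + 11, so a_1 = 1.
  56 = 5*11 + 1, so a_2 = 5.
  11 = 11*1 + 0, so a_3 = 11.
so x = [0; 1, 5, 11].
Convergents (p_i = a_i*p_{i-1} + p_{i-2}, q_i = a_i*q_{i-1} + q_{i-2} with p_{-2}=0, p_{-1}=1, q_{-2}=1, q_{-1}=0), until the denominator exceeds 42:
  i=0: a_0=0, p_0 = 0*1 + 0 = 0, q_0 = 0*0 + 1 = 1.
  i=1: a_1=1, p_1 = 1*0 + 1 = 1, q_1 = 1*1 + 0 = 1.
  i=2: a_2=5, p_2 = 5*1 + 0 = 5, q_2 = 5*1 + 1 = 6.
  i=3: a_3=11, p_3 = 11*5 + 1 = 56, q_3 = 11*6 + 1 = 67.
q_3 = 67 > 42, so the last convergent with denominator <= 42 is p_2/q_2 = 5/6.
The closest fraction with denominator <= 42 is either p_2/q_2 or the intermediate fraction (k*p_2 + p_1)/(k*q_2 + q_1) with the largest k >= 1 whose denominator stays <= 42; these approach x as k grows, and every other convergent or intermediate fraction in range is farther away.
Largest k: floor((42 - q_1)/q_2) = floor((42 - 1)/6) = 6.
That gives (6*5 + 1)/(6*6 + 1) = 31/37.
Compare the errors: |x - 5/6| = |56*6 - 5*67|/(67*6) = 1/402, and |x - 31/37| = |56*37 - 31*67|/(67*37) = 5/2479.
Cross-multiplying, 5*402 = 2010 < 2479 = 1*2479, so 5/2479 is smaller: the intermediate fraction 31/37 is closer to x than 5/6.

31/37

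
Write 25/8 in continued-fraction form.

Run the Euclidean algorithm on 25 and 8; the successive quotients are the partial quotients a_0, a_1, ... (each step inverts the fractional part left over by the previous one):
  25 = 3*8 + 1, so a_0 = 3.
  8 = 8*1 + 0, so a_1 = 8.
The remainder reaches 0 after 2 divisions, so the expansion has 2 partial quotients, read off in order.

[3; 8]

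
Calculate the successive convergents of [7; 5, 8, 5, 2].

Using the convergent recurrence p_i = a_i*p_{i-1} + p_{i-2}, q_i = a_i*q_{i-1} + q_{i-2} with p_{-2}=0, p_{-1}=1, q_{-2}=1, q_{-1}=0:
  i=0: a_0=7, p_0 = 7*1 + 0 = 7, q_0 = 7*0 + 1 = 1.
  i=1: a_1=5, p_1 = 5*7 + 1 = 36, q_1 = 5*1 + 0 = 5.
  i=2: a_2=8, p_2 = 8*36 + 7 = 295, q_2 = 8*5 + 1 = 41.
  i=3: a_3=5, p_3 = 5*295 + 36 = 1511, q_3 = 5*41 + 5 = 210.
  i=4: a_4=2, p_4 = 2*1511 + 295 = 3317, q_4 = 2*210 + 41 = 461.

7/1, 36/5, 295/41, 1511/210, 3317/461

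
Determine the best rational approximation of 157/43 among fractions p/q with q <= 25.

84/23

Expand x = 157/43 as a continued fraction with the Euclidean algorithm:
  157 = 3*43 + 28, so a_0 = 3.
  43 = 1*28 + 15, so a_1 = 1.
  28 = 1*15 + 13, so a_2 = 1.
  15 = 1*13 + 2, so a_3 = 1.
  13 = 6*2 + 1, so a_4 = 6.
  2 = 2*1 + 0, so a_5 = 2.
so x = [3; 1, 1, 1, 6, 2].
Convergents (p_i = a_i*p_{i-1} + p_{i-2}, q_i = a_i*q_{i-1} + q_{i-2} with p_{-2}=0, p_{-1}=1, q_{-2}=1, q_{-1}=0), until the denominator exceeds 25:
  i=0: a_0=3, p_0 = 3*1 + 0 = 3, q_0 = 3*0 + 1 = 1.
  i=1: a_1=1, p_1 = 1*3 + 1 = 4, q_1 = 1*1 + 0 = 1.
  i=2: a_2=1, p_2 = 1*4 + 3 = 7, q_2 = 1*1 + 1 = 2.
  i=3: a_3=1, p_3 = 1*7 + 4 = 11, q_3 = 1*2 + 1 = 3.
  i=4: a_4=6, p_4 = 6*11 + 7 = 73, q_4 = 6*3 + 2 = 20.
  i=5: a_5=2, p_5 = 2*73 + 11 = 157, q_5 = 2*20 + 3 = 43.
q_5 = 43 > 25, so the last convergent with denominator <= 25 is p_4/q_4 = 73/20.
The closest fraction with denominator <= 25 is either p_4/q_4 or the intermediate fraction (k*p_4 + p_3)/(k*q_4 + q_3) with the largest k >= 1 whose denominator stays <= 25; these approach x as k grows, and every other convergent or intermediate fraction in range is farther away.
Largest k: floor((25 - q_3)/q_4) = floor((25 - 3)/20) = 1.
That gives (1*73 + 11)/(1*20 + 3) = 84/23.
Compare the errors: |x - 73/20| = |157*20 - 73*43|/(43*20) = 1/860, and |x - 84/23| = |157*23 - 84*43|/(43*23) = 1/989.
Cross-multiplying, 1*860 = 860 < 989 = 1*989, so 1/989 is smaller: the intermediate fraction 84/23 is closer to x than 73/20.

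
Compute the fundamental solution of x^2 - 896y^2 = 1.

First expand sqrt(896) as a continued fraction. With x_i = (sqrt(896) + m_i)/d_i and (m_0, d_0) = (0, 1): a_0 = floor(sqrt(896)) = 29, since 29^2 = 841 <= 896 < 900 = 30^2.
Iterate m_{i+1} = d_i*a_i - m_i, d_{i+1} = (896 - m_{i+1}^2)/d_i, a_{i+1} = floor((a_0 + m_{i+1})/d_{i+1}):
  m_1 = 1*29 - 0 = 29, d_1 = (896 - 29^2)/1 = 55/1 = 55, a_1 = floor((29 + 29)/55) = 1.
  m_2 = 55*1 - 29 = 26, d_2 = (896 - 26^2)/55 = 220/55 = 4, a_2 = floor((29 + 26)/4) = 13.
  m_3 = 4*13 - 26 = 26, d_3 = (896 - 26^2)/4 = 220/4 = 55, a_3 = floor((29 + 26)/55) = 1.
  m_4 = 55*1 - 26 = 29, d_4 = (896 - 29^2)/55 = 55/55 = 1, a_4 = floor((29 + 29)/1) = 58.
  m_5 = 1*58 - 29 = 29, d_5 = (896 - 29^2)/1 = 55/1 = 55: (m_5, d_5) = (m_1, d_1) = (29, 55), so from here the quotients repeat a_1, ..., a_4; the period length is 4.
So sqrt(896) = [29; (1, 13, 1, 58)] with period length k = 4.
k is even, so the fundamental solution of x^2 - 896y^2 = 1 is (p_{k-1}, q_{k-1}) = (p_3, q_3); compute convergents through index 3.
Convergents (p_i = a_i*p_{i-1} + p_{i-2}, q_i = a_i*q_{i-1} + q_{i-2} with p_{-2}=0, p_{-1}=1, q_{-2}=1, q_{-1}=0):
  i=0: a_0=29, p_0 = 29*1 + 0 = 29, q_0 = 29*0 + 1 = 1.
  i=1: a_1=1, p_1 = 1*29 + 1 = 30, q_1 = 1*1 + 0 = 1.
  i=2: a_2=13, p_2 = 13*30 + 29 = 419, q_2 = 13*1 + 1 = 14.
  i=3: a_3=1, p_3 = 1*419 + 30 = 449, q_3 = 1*14 + 1 = 15.
Check: 449^2 - 896*15^2 = 201601 - 201600 = 1, so (x, y) = (449, 15) solves the equation, and by the theorem it is the least positive solution.

(x, y) = (449, 15)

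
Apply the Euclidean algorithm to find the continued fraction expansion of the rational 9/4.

[2; 4]

Run the Euclidean algorithm on 9 and 4; the successive quotients are the partial quotients a_0, a_1, ... (each step inverts the fractional part left over by the previous one):
  9 = 2*4 + 1, so a_0 = 2.
  4 = 4*1 + 0, so a_1 = 4.
The remainder reaches 0 after 2 divisions, so the expansion has 2 partial quotients, read off in order.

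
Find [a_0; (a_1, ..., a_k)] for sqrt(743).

[27; (3, 1, 7, 27, 7, 1, 3, 54)]

Write x_i = (sqrt(743) + m_i)/d_i with (m_0, d_0) = (0, 1). a_0 = floor(sqrt(743)) = 27, since 27^2 = 729 <= 743 < 784 = 28^2.
Iterate m_{i+1} = d_i*a_i - m_i, d_{i+1} = (743 - m_{i+1}^2)/d_i, a_{i+1} = floor((a_0 + m_{i+1})/d_{i+1}):
  m_1 = 1*27 - 0 = 27, d_1 = (743 - 27^2)/1 = 14/1 = 14, a_1 = floor((27 + 27)/14) = 3.
  m_2 = 14*3 - 27 = 15, d_2 = (743 - 15^2)/14 = 518/14 = 37, a_2 = floor((27 + 15)/37) = 1.
  m_3 = 37*1 - 15 = 22, d_3 = (743 - 22^2)/37 = 259/37 = 7, a_3 = floor((27 + 22)/7) = 7.
  m_4 = 7*7 - 22 = 27, d_4 = (743 - 27^2)/7 = 14/7 = 2, a_4 = floor((27 + 27)/2) = 27.
  m_5 = 2*27 - 27 = 27, d_5 = (743 - 27^2)/2 = 14/2 = 7, a_5 = floor((27 + 27)/7) = 7.
  m_6 = 7*7 - 27 = 22, d_6 = (743 - 22^2)/7 = 259/7 = 37, a_6 = floor((27 + 22)/37) = 1.
  m_7 = 37*1 - 22 = 15, d_7 = (743 - 15^2)/37 = 518/37 = 14, a_7 = floor((27 + 15)/14) = 3.
  m_8 = 14*3 - 15 = 27, d_8 = (743 - 27^2)/14 = 14/14 = 1, a_8 = floor((27 + 27)/1) = 54.
  m_9 = 1*54 - 27 = 27, d_9 = (743 - 27^2)/1 = 14/1 = 14: (m_9, d_9) = (m_1, d_1) = (27, 14), so from here the quotients repeat a_1, ..., a_8; the period length is 8.
Hence the expansion of sqrt(743) is a_0 = 27 followed by the repeating block 3, 1, 7, 27, 7, 1, 3, 54 (period 8).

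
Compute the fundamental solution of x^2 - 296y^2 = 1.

First expand sqrt(296) as a continued fraction. With x_i = (sqrt(296) + m_i)/d_i and (m_0, d_0) = (0, 1): a_0 = floor(sqrt(296)) = 17, since 17^2 = 289 <= 296 < 324 = 18^2.
Iterate m_{i+1} = d_i*a_i - m_i, d_{i+1} = (296 - m_{i+1}^2)/d_i, a_{i+1} = floor((a_0 + m_{i+1})/d_{i+1}):
  m_1 = 1*17 - 0 = 17, d_1 = (296 - 17^2)/1 = 7/1 = 7, a_1 = floor((17 + 17)/7) = 4.
  m_2 = 7*4 - 17 = 11, d_2 = (296 - 11^2)/7 = 175/7 = 25, a_2 = floor((17 + 11)/25) = 1.
  m_3 = 25*1 - 11 = 14, d_3 = (296 - 14^2)/25 = 100/25 = 4, a_3 = floor((17 + 14)/4) = 7.
  m_4 = 4*7 - 14 = 14, d_4 = (296 - 14^2)/4 = 100/4 = 25, a_4 = floor((17 + 14)/25) = 1.
  m_5 = 25*1 - 14 = 11, d_5 = (296 - 11^2)/25 = 175/25 = 7, a_5 = floor((17 + 11)/7) = 4.
  m_6 = 7*4 - 11 = 17, d_6 = (296 - 17^2)/7 = 7/7 = 1, a_6 = floor((17 + 17)/1) = 34.
  m_7 = 1*34 - 17 = 17, d_7 = (296 - 17^2)/1 = 7/1 = 7: (m_7, d_7) = (m_1, d_1) = (17, 7), so from here the quotients repeat a_1, ..., a_6; the period length is 6.
So sqrt(296) = [17; (4, 1, 7, 1, 4, 34)] with period length k = 6.
k is even, so the fundamental solution of x^2 - 296y^2 = 1 is (p_{k-1}, q_{k-1}) = (p_5, q_5); compute convergents through index 5.
Convergents (p_i = a_i*p_{i-1} + p_{i-2}, q_i = a_i*q_{i-1} + q_{i-2} with p_{-2}=0, p_{-1}=1, q_{-2}=1, q_{-1}=0):
  i=0: a_0=17, p_0 = 17*1 + 0 = 17, q_0 = 17*0 + 1 = 1.
  i=1: a_1=4, p_1 = 4*17 + 1 = 69, q_1 = 4*1 + 0 = 4.
  i=2: a_2=1, p_2 = 1*69 + 17 = 86, q_2 = 1*4 + 1 = 5.
  i=3: a_3=7, p_3 = 7*86 + 69 = 671, q_3 = 7*5 + 4 = 39.
  i=4: a_4=1, p_4 = 1*671 + 86 = 757, q_4 = 1*39 + 5 = 44.
  i=5: a_5=4, p_5 = 4*757 + 671 = 3699, q_5 = 4*44 + 39 = 215.
Check: 3699^2 - 296*215^2 = 13682601 - 13682600 = 1, so (x, y) = (3699, 215) solves the equation, and by the theorem it is the least positive solution.

(x, y) = (3699, 215)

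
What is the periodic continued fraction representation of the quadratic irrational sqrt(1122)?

Write x_i = (sqrt(1122) + m_i)/d_i with (m_0, d_0) = (0, 1). a_0 = floor(sqrt(1122)) = 33, since 33^2 = 1089 <= 1122 < 1156 = 34^2.
Iterate m_{i+1} = d_i*a_i - m_i, d_{i+1} = (1122 - m_{i+1}^2)/d_i, a_{i+1} = floor((a_0 + m_{i+1})/d_{i+1}):
  m_1 = 1*33 - 0 = 33, d_1 = (1122 - 33^2)/1 = 33/1 = 33, a_1 = floor((33 + 33)/33) = 2.
  m_2 = 33*2 - 33 = 33, d_2 = (1122 - 33^2)/33 = 33/33 = 1, a_2 = floor((33 + 33)/1) = 66.
  m_3 = 1*66 - 33 = 33, d_3 = (1122 - 33^2)/1 = 33/1 = 33: (m_3, d_3) = (m_1, d_1) = (33, 33), so from here the quotients repeat a_1, a_2; the period length is 2.
Hence the expansion of sqrt(1122) is a_0 = 33 followed by the repeating block 2, 66 (period 2).

[33; (2, 66)]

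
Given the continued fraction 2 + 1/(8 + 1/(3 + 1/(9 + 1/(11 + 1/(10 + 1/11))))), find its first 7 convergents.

Using the convergent recurrence p_i = a_i*p_{i-1} + p_{i-2}, q_i = a_i*q_{i-1} + q_{i-2} with p_{-2}=0, p_{-1}=1, q_{-2}=1, q_{-1}=0:
  i=0: a_0=2, p_0 = 2*1 + 0 = 2, q_0 = 2*0 + 1 = 1.
  i=1: a_1=8, p_1 = 8*2 + 1 = 17, q_1 = 8*1 + 0 = 8.
  i=2: a_2=3, p_2 = 3*17 + 2 = 53, q_2 = 3*8 + 1 = 25.
  i=3: a_3=9, p_3 = 9*53 + 17 = 494, q_3 = 9*25 + 8 = 233.
  i=4: a_4=11, p_4 = 11*494 + 53 = 5487, q_4 = 11*233 + 25 = 2588.
  i=5: a_5=10, p_5 = 10*5487 + 494 = 55364, q_5 = 10*2588 + 233 = 26113.
  i=6: a_6=11, p_6 = 11*55364 + 5487 = 614491, q_6 = 11*26113 + 2588 = 289831.

2/1, 17/8, 53/25, 494/233, 5487/2588, 55364/26113, 614491/289831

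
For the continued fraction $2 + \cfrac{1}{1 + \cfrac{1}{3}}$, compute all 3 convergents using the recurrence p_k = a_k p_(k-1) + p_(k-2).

Using the convergent recurrence p_i = a_i*p_{i-1} + p_{i-2}, q_i = a_i*q_{i-1} + q_{i-2} with p_{-2}=0, p_{-1}=1, q_{-2}=1, q_{-1}=0:
  i=0: a_0=2, p_0 = 2*1 + 0 = 2, q_0 = 2*0 + 1 = 1.
  i=1: a_1=1, p_1 = 1*2 + 1 = 3, q_1 = 1*1 + 0 = 1.
  i=2: a_2=3, p_2 = 3*3 + 2 = 11, q_2 = 3*1 + 1 = 4.

2/1, 3/1, 11/4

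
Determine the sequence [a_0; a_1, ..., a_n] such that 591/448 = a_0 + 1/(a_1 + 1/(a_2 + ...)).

[1; 3, 7, 1, 1, 9]

Run the Euclidean algorithm on 591 and 448; the successive quotients are the partial quotients a_0, a_1, ... (each step inverts the fractional part left over by the previous one):
  591 = 1*448 + 143, so a_0 = 1.
  448 = 3*143 + 19, so a_1 = 3.
  143 = 7*19 + 10, so a_2 = 7.
  19 = 1*10 + 9, so a_3 = 1.
  10 = 1*9 + 1, so a_4 = 1.
  9 = 9*1 + 0, so a_5 = 9.
The remainder reaches 0 after 6 divisions, so the expansion has 6 partial quotients, read off in order.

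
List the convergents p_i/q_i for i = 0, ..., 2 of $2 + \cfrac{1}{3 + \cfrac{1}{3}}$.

Using the convergent recurrence p_i = a_i*p_{i-1} + p_{i-2}, q_i = a_i*q_{i-1} + q_{i-2} with p_{-2}=0, p_{-1}=1, q_{-2}=1, q_{-1}=0:
  i=0: a_0=2, p_0 = 2*1 + 0 = 2, q_0 = 2*0 + 1 = 1.
  i=1: a_1=3, p_1 = 3*2 + 1 = 7, q_1 = 3*1 + 0 = 3.
  i=2: a_2=3, p_2 = 3*7 + 2 = 23, q_2 = 3*3 + 1 = 10.

2/1, 7/3, 23/10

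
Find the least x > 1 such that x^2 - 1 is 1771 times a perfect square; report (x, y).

(x, y) = (505, 12)

First expand sqrt(1771) as a continued fraction. With x_i = (sqrt(1771) + m_i)/d_i and (m_0, d_0) = (0, 1): a_0 = floor(sqrt(1771)) = 42, since 42^2 = 1764 <= 1771 < 1849 = 43^2.
Iterate m_{i+1} = d_i*a_i - m_i, d_{i+1} = (1771 - m_{i+1}^2)/d_i, a_{i+1} = floor((a_0 + m_{i+1})/d_{i+1}):
  m_1 = 1*42 - 0 = 42, d_1 = (1771 - 42^2)/1 = 7/1 = 7, a_1 = floor((42 + 42)/7) = 12.
  m_2 = 7*12 - 42 = 42, d_2 = (1771 - 42^2)/7 = 7/7 = 1, a_2 = floor((42 + 42)/1) = 84.
  m_3 = 1*84 - 42 = 42, d_3 = (1771 - 42^2)/1 = 7/1 = 7: (m_3, d_3) = (m_1, d_1) = (42, 7), so from here the quotients repeat a_1, a_2; the period length is 2.
So sqrt(1771) = [42; (12, 84)] with period length k = 2.
k is even, so the fundamental solution of x^2 - 1771y^2 = 1 is (p_{k-1}, q_{k-1}) = (p_1, q_1); compute convergents through index 1.
Convergents (p_i = a_i*p_{i-1} + p_{i-2}, q_i = a_i*q_{i-1} + q_{i-2} with p_{-2}=0, p_{-1}=1, q_{-2}=1, q_{-1}=0):
  i=0: a_0=42, p_0 = 42*1 + 0 = 42, q_0 = 42*0 + 1 = 1.
  i=1: a_1=12, p_1 = 12*42 + 1 = 505, q_1 = 12*1 + 0 = 12.
Check: 505^2 - 1771*12^2 = 255025 - 255024 = 1, so (x, y) = (505, 12) solves the equation, and by the theorem it is the least positive solution.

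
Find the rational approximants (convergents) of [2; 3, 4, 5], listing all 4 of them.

Using the convergent recurrence p_i = a_i*p_{i-1} + p_{i-2}, q_i = a_i*q_{i-1} + q_{i-2} with p_{-2}=0, p_{-1}=1, q_{-2}=1, q_{-1}=0:
  i=0: a_0=2, p_0 = 2*1 + 0 = 2, q_0 = 2*0 + 1 = 1.
  i=1: a_1=3, p_1 = 3*2 + 1 = 7, q_1 = 3*1 + 0 = 3.
  i=2: a_2=4, p_2 = 4*7 + 2 = 30, q_2 = 4*3 + 1 = 13.
  i=3: a_3=5, p_3 = 5*30 + 7 = 157, q_3 = 5*13 + 3 = 68.

2/1, 7/3, 30/13, 157/68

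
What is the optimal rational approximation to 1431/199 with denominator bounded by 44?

151/21

Expand x = 1431/199 as a continued fraction with the Euclidean algorithm:
  1431 = 7*199 + 38, so a_0 = 7.
  199 = 5*38 + 9, so a_1 = 5.
  38 = 4*9 + 2, so a_2 = 4.
  9 = 4*2 + 1, so a_3 = 4.
  2 = 2*1 + 0, so a_4 = 2.
so x = [7; 5, 4, 4, 2].
Convergents (p_i = a_i*p_{i-1} + p_{i-2}, q_i = a_i*q_{i-1} + q_{i-2} with p_{-2}=0, p_{-1}=1, q_{-2}=1, q_{-1}=0), until the denominator exceeds 44:
  i=0: a_0=7, p_0 = 7*1 + 0 = 7, q_0 = 7*0 + 1 = 1.
  i=1: a_1=5, p_1 = 5*7 + 1 = 36, q_1 = 5*1 + 0 = 5.
  i=2: a_2=4, p_2 = 4*36 + 7 = 151, q_2 = 4*5 + 1 = 21.
  i=3: a_3=4, p_3 = 4*151 + 36 = 640, q_3 = 4*21 + 5 = 89.
q_3 = 89 > 44, so the last convergent with denominator <= 44 is p_2/q_2 = 151/21.
The closest fraction with denominator <= 44 is either p_2/q_2 or the intermediate fraction (k*p_2 + p_1)/(k*q_2 + q_1) with the largest k >= 1 whose denominator stays <= 44; these approach x as k grows, and every other convergent or intermediate fraction in range is farther away.
Largest k: floor((44 - q_1)/q_2) = floor((44 - 5)/21) = 1.
That gives (1*151 + 36)/(1*21 + 5) = 187/26.
Compare the errors: |x - 151/21| = |1431*21 - 151*199|/(199*21) = 2/4179, and |x - 187/26| = |1431*26 - 187*199|/(199*26) = 7/5174.
Cross-multiplying, 2*5174 = 10348 < 29253 = 7*4179, so 2/4179 is smaller: the convergent 151/21 is closer to x than 187/26.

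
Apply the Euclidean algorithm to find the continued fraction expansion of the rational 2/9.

[0; 4, 2]

Run the Euclidean algorithm on 2 and 9; the successive quotients are the partial quotients a_0, a_1, ... (each step inverts the fractional part left over by the previous one):
  2 = 0*9 + 2, so a_0 = 0.
  9 = 4*2 + 1, so a_1 = 4.
  2 = 2*1 + 0, so a_2 = 2.
The remainder reaches 0 after 3 divisions, so the expansion has 3 partial quotients, read off in order.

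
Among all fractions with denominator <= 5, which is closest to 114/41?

Expand x = 114/41 as a continued fraction with the Euclidean algorithm:
  114 = 2*41 + 32, so a_0 = 2.
  41 = 1*32 + 9, so a_1 = 1.
  32 = 3*9 + 5, so a_2 = 3.
  9 = 1*5 + 4, so a_3 = 1.
  5 = 1*4 + 1, so a_4 = 1.
  4 = 4*1 + 0, so a_5 = 4.
so x = [2; 1, 3, 1, 1, 4].
Convergents (p_i = a_i*p_{i-1} + p_{i-2}, q_i = a_i*q_{i-1} + q_{i-2} with p_{-2}=0, p_{-1}=1, q_{-2}=1, q_{-1}=0), until the denominator exceeds 5:
  i=0: a_0=2, p_0 = 2*1 + 0 = 2, q_0 = 2*0 + 1 = 1.
  i=1: a_1=1, p_1 = 1*2 + 1 = 3, q_1 = 1*1 + 0 = 1.
  i=2: a_2=3, p_2 = 3*3 + 2 = 11, q_2 = 3*1 + 1 = 4.
  i=3: a_3=1, p_3 = 1*11 + 3 = 14, q_3 = 1*4 + 1 = 5.
  i=4: a_4=1, p_4 = 1*14 + 11 = 25, q_4 = 1*5 + 4 = 9.
q_4 = 9 > 5, so the last convergent with denominator <= 5 is p_3/q_3 = 14/5.
The closest fraction with denominator <= 5 is either p_3/q_3 or the intermediate fraction (k*p_3 + p_2)/(k*q_3 + q_2) with the largest k >= 1 whose denominator stays <= 5; these approach x as k grows, and every other convergent or intermediate fraction in range is farther away.
Largest k: floor((5 - q_2)/q_3) = floor((5 - 4)/5) = 0.
Since k = 0, no intermediate fraction beyond p_3/q_3 has denominator <= 5, so the convergent 14/5 is the closest (its error is |114*5 - 14*41|/(41*5) = 4/205).

14/5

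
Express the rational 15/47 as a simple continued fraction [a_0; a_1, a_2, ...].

Run the Euclidean algorithm on 15 and 47; the successive quotients are the partial quotients a_0, a_1, ... (each step inverts the fractional part left over by the previous one):
  15 = 0*47 + 15, so a_0 = 0.
  47 = 3*15 + 2, so a_1 = 3.
  15 = 7*2 + 1, so a_2 = 7.
  2 = 2*1 + 0, so a_3 = 2.
The remainder reaches 0 after 4 divisions, so the expansion has 4 partial quotients, read off in order.

[0; 3, 7, 2]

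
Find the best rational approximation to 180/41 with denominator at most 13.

57/13

Expand x = 180/41 as a continued fraction with the Euclidean algorithm:
  180 = 4*41 + 16, so a_0 = 4.
  41 = 2*16 + 9, so a_1 = 2.
  16 = 1*9 + 7, so a_2 = 1.
  9 = 1*7 + 2, so a_3 = 1.
  7 = 3*2 + 1, so a_4 = 3.
  2 = 2*1 + 0, so a_5 = 2.
so x = [4; 2, 1, 1, 3, 2].
Convergents (p_i = a_i*p_{i-1} + p_{i-2}, q_i = a_i*q_{i-1} + q_{i-2} with p_{-2}=0, p_{-1}=1, q_{-2}=1, q_{-1}=0), until the denominator exceeds 13:
  i=0: a_0=4, p_0 = 4*1 + 0 = 4, q_0 = 4*0 + 1 = 1.
  i=1: a_1=2, p_1 = 2*4 + 1 = 9, q_1 = 2*1 + 0 = 2.
  i=2: a_2=1, p_2 = 1*9 + 4 = 13, q_2 = 1*2 + 1 = 3.
  i=3: a_3=1, p_3 = 1*13 + 9 = 22, q_3 = 1*3 + 2 = 5.
  i=4: a_4=3, p_4 = 3*22 + 13 = 79, q_4 = 3*5 + 3 = 18.
q_4 = 18 > 13, so the last convergent with denominator <= 13 is p_3/q_3 = 22/5.
The closest fraction with denominator <= 13 is either p_3/q_3 or the intermediate fraction (k*p_3 + p_2)/(k*q_3 + q_2) with the largest k >= 1 whose denominator stays <= 13; these approach x as k grows, and every other convergent or intermediate fraction in range is farther away.
Largest k: floor((13 - q_2)/q_3) = floor((13 - 3)/5) = 2.
That gives (2*22 + 13)/(2*5 + 3) = 57/13.
Compare the errors: |x - 22/5| = |180*5 - 22*41|/(41*5) = 2/205, and |x - 57/13| = |180*13 - 57*41|/(41*13) = 3/533.
Cross-multiplying, 3*205 = 615 < 1066 = 2*533, so 3/533 is smaller: the intermediate fraction 57/13 is closer to x than 22/5.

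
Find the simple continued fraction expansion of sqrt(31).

Write x_i = (sqrt(31) + m_i)/d_i with (m_0, d_0) = (0, 1). a_0 = floor(sqrt(31)) = 5, since 5^2 = 25 <= 31 < 36 = 6^2.
Iterate m_{i+1} = d_i*a_i - m_i, d_{i+1} = (31 - m_{i+1}^2)/d_i, a_{i+1} = floor((a_0 + m_{i+1})/d_{i+1}):
  m_1 = 1*5 - 0 = 5, d_1 = (31 - 5^2)/1 = 6/1 = 6, a_1 = floor((5 + 5)/6) = 1.
  m_2 = 6*1 - 5 = 1, d_2 = (31 - 1^2)/6 = 30/6 = 5, a_2 = floor((5 + 1)/5) = 1.
  m_3 = 5*1 - 1 = 4, d_3 = (31 - 4^2)/5 = 15/5 = 3, a_3 = floor((5 + 4)/3) = 3.
  m_4 = 3*3 - 4 = 5, d_4 = (31 - 5^2)/3 = 6/3 = 2, a_4 = floor((5 + 5)/2) = 5.
  m_5 = 2*5 - 5 = 5, d_5 = (31 - 5^2)/2 = 6/2 = 3, a_5 = floor((5 + 5)/3) = 3.
  m_6 = 3*3 - 5 = 4, d_6 = (31 - 4^2)/3 = 15/3 = 5, a_6 = floor((5 + 4)/5) = 1.
  m_7 = 5*1 - 4 = 1, d_7 = (31 - 1^2)/5 = 30/5 = 6, a_7 = floor((5 + 1)/6) = 1.
  m_8 = 6*1 - 1 = 5, d_8 = (31 - 5^2)/6 = 6/6 = 1, a_8 = floor((5 + 5)/1) = 10.
  m_9 = 1*10 - 5 = 5, d_9 = (31 - 5^2)/1 = 6/1 = 6: (m_9, d_9) = (m_1, d_1) = (5, 6), so from here the quotients repeat a_1, ..., a_8; the period length is 8.
Hence the expansion of sqrt(31) is a_0 = 5 followed by the repeating block 1, 1, 3, 5, 3, 1, 1, 10 (period 8).

[5; (1, 1, 3, 5, 3, 1, 1, 10)]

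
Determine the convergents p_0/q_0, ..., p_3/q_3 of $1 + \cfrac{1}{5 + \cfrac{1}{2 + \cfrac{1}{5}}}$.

Using the convergent recurrence p_i = a_i*p_{i-1} + p_{i-2}, q_i = a_i*q_{i-1} + q_{i-2} with p_{-2}=0, p_{-1}=1, q_{-2}=1, q_{-1}=0:
  i=0: a_0=1, p_0 = 1*1 + 0 = 1, q_0 = 1*0 + 1 = 1.
  i=1: a_1=5, p_1 = 5*1 + 1 = 6, q_1 = 5*1 + 0 = 5.
  i=2: a_2=2, p_2 = 2*6 + 1 = 13, q_2 = 2*5 + 1 = 11.
  i=3: a_3=5, p_3 = 5*13 + 6 = 71, q_3 = 5*11 + 5 = 60.

1/1, 6/5, 13/11, 71/60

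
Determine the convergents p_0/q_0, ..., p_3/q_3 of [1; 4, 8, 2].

1/1, 5/4, 41/33, 87/70

Using the convergent recurrence p_i = a_i*p_{i-1} + p_{i-2}, q_i = a_i*q_{i-1} + q_{i-2} with p_{-2}=0, p_{-1}=1, q_{-2}=1, q_{-1}=0:
  i=0: a_0=1, p_0 = 1*1 + 0 = 1, q_0 = 1*0 + 1 = 1.
  i=1: a_1=4, p_1 = 4*1 + 1 = 5, q_1 = 4*1 + 0 = 4.
  i=2: a_2=8, p_2 = 8*5 + 1 = 41, q_2 = 8*4 + 1 = 33.
  i=3: a_3=2, p_3 = 2*41 + 5 = 87, q_3 = 2*33 + 4 = 70.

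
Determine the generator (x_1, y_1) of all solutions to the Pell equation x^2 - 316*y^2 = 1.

(x, y) = (12799, 720)

First expand sqrt(316) as a continued fraction. With x_i = (sqrt(316) + m_i)/d_i and (m_0, d_0) = (0, 1): a_0 = floor(sqrt(316)) = 17, since 17^2 = 289 <= 316 < 324 = 18^2.
Iterate m_{i+1} = d_i*a_i - m_i, d_{i+1} = (316 - m_{i+1}^2)/d_i, a_{i+1} = floor((a_0 + m_{i+1})/d_{i+1}):
  m_1 = 1*17 - 0 = 17, d_1 = (316 - 17^2)/1 = 27/1 = 27, a_1 = floor((17 + 17)/27) = 1.
  m_2 = 27*1 - 17 = 10, d_2 = (316 - 10^2)/27 = 216/27 = 8, a_2 = floor((17 + 10)/8) = 3.
  m_3 = 8*3 - 10 = 14, d_3 = (316 - 14^2)/8 = 120/8 = 15, a_3 = floor((17 + 14)/15) = 2.
  m_4 = 15*2 - 14 = 16, d_4 = (316 - 16^2)/15 = 60/15 = 4, a_4 = floor((17 + 16)/4) = 8.
  m_5 = 4*8 - 16 = 16, d_5 = (316 - 16^2)/4 = 60/4 = 15, a_5 = floor((17 + 16)/15) = 2.
  m_6 = 15*2 - 16 = 14, d_6 = (316 - 14^2)/15 = 120/15 = 8, a_6 = floor((17 + 14)/8) = 3.
  m_7 = 8*3 - 14 = 10, d_7 = (316 - 10^2)/8 = 216/8 = 27, a_7 = floor((17 + 10)/27) = 1.
  m_8 = 27*1 - 10 = 17, d_8 = (316 - 17^2)/27 = 27/27 = 1, a_8 = floor((17 + 17)/1) = 34.
  m_9 = 1*34 - 17 = 17, d_9 = (316 - 17^2)/1 = 27/1 = 27: (m_9, d_9) = (m_1, d_1) = (17, 27), so from here the quotients repeat a_1, ..., a_8; the period length is 8.
So sqrt(316) = [17; (1, 3, 2, 8, 2, 3, 1, 34)] with period length k = 8.
k is even, so the fundamental solution of x^2 - 316y^2 = 1 is (p_{k-1}, q_{k-1}) = (p_7, q_7); compute convergents through index 7.
Convergents (p_i = a_i*p_{i-1} + p_{i-2}, q_i = a_i*q_{i-1} + q_{i-2} with p_{-2}=0, p_{-1}=1, q_{-2}=1, q_{-1}=0):
  i=0: a_0=17, p_0 = 17*1 + 0 = 17, q_0 = 17*0 + 1 = 1.
  i=1: a_1=1, p_1 = 1*17 + 1 = 18, q_1 = 1*1 + 0 = 1.
  i=2: a_2=3, p_2 = 3*18 + 17 = 71, q_2 = 3*1 + 1 = 4.
  i=3: a_3=2, p_3 = 2*71 + 18 = 160, q_3 = 2*4 + 1 = 9.
  i=4: a_4=8, p_4 = 8*160 + 71 = 1351, q_4 = 8*9 + 4 = 76.
  i=5: a_5=2, p_5 = 2*1351 + 160 = 2862, q_5 = 2*76 + 9 = 161.
  i=6: a_6=3, p_6 = 3*2862 + 1351 = 9937, q_6 = 3*161 + 76 = 559.
  i=7: a_7=1, p_7 = 1*9937 + 2862 = 12799, q_7 = 1*559 + 161 = 720.
Check: 12799^2 - 316*720^2 = 163814401 - 163814400 = 1, so (x, y) = (12799, 720) solves the equation, and by the theorem it is the least positive solution.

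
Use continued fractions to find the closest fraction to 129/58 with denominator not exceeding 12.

20/9

Expand x = 129/58 as a continued fraction with the Euclidean algorithm:
  129 = 2*58 + 13, so a_0 = 2.
  58 = 4*13 + 6, so a_1 = 4.
  13 = 2*6 + 1, so a_2 = 2.
  6 = 6*1 + 0, so a_3 = 6.
so x = [2; 4, 2, 6].
Convergents (p_i = a_i*p_{i-1} + p_{i-2}, q_i = a_i*q_{i-1} + q_{i-2} with p_{-2}=0, p_{-1}=1, q_{-2}=1, q_{-1}=0), until the denominator exceeds 12:
  i=0: a_0=2, p_0 = 2*1 + 0 = 2, q_0 = 2*0 + 1 = 1.
  i=1: a_1=4, p_1 = 4*2 + 1 = 9, q_1 = 4*1 + 0 = 4.
  i=2: a_2=2, p_2 = 2*9 + 2 = 20, q_2 = 2*4 + 1 = 9.
  i=3: a_3=6, p_3 = 6*20 + 9 = 129, q_3 = 6*9 + 4 = 58.
q_3 = 58 > 12, so the last convergent with denominator <= 12 is p_2/q_2 = 20/9.
The closest fraction with denominator <= 12 is either p_2/q_2 or the intermediate fraction (k*p_2 + p_1)/(k*q_2 + q_1) with the largest k >= 1 whose denominator stays <= 12; these approach x as k grows, and every other convergent or intermediate fraction in range is farther away.
Largest k: floor((12 - q_1)/q_2) = floor((12 - 4)/9) = 0.
Since k = 0, no intermediate fraction beyond p_2/q_2 has denominator <= 12, so the convergent 20/9 is the closest (its error is |129*9 - 20*58|/(58*9) = 1/522).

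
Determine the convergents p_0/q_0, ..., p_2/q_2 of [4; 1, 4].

4/1, 5/1, 24/5

Using the convergent recurrence p_i = a_i*p_{i-1} + p_{i-2}, q_i = a_i*q_{i-1} + q_{i-2} with p_{-2}=0, p_{-1}=1, q_{-2}=1, q_{-1}=0:
  i=0: a_0=4, p_0 = 4*1 + 0 = 4, q_0 = 4*0 + 1 = 1.
  i=1: a_1=1, p_1 = 1*4 + 1 = 5, q_1 = 1*1 + 0 = 1.
  i=2: a_2=4, p_2 = 4*5 + 4 = 24, q_2 = 4*1 + 1 = 5.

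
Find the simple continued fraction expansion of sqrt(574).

[23; (1, 22, 1, 46)]

Write x_i = (sqrt(574) + m_i)/d_i with (m_0, d_0) = (0, 1). a_0 = floor(sqrt(574)) = 23, since 23^2 = 529 <= 574 < 576 = 24^2.
Iterate m_{i+1} = d_i*a_i - m_i, d_{i+1} = (574 - m_{i+1}^2)/d_i, a_{i+1} = floor((a_0 + m_{i+1})/d_{i+1}):
  m_1 = 1*23 - 0 = 23, d_1 = (574 - 23^2)/1 = 45/1 = 45, a_1 = floor((23 + 23)/45) = 1.
  m_2 = 45*1 - 23 = 22, d_2 = (574 - 22^2)/45 = 90/45 = 2, a_2 = floor((23 + 22)/2) = 22.
  m_3 = 2*22 - 22 = 22, d_3 = (574 - 22^2)/2 = 90/2 = 45, a_3 = floor((23 + 22)/45) = 1.
  m_4 = 45*1 - 22 = 23, d_4 = (574 - 23^2)/45 = 45/45 = 1, a_4 = floor((23 + 23)/1) = 46.
  m_5 = 1*46 - 23 = 23, d_5 = (574 - 23^2)/1 = 45/1 = 45: (m_5, d_5) = (m_1, d_1) = (23, 45), so from here the quotients repeat a_1, ..., a_4; the period length is 4.
Hence the expansion of sqrt(574) is a_0 = 23 followed by the repeating block 1, 22, 1, 46 (period 4).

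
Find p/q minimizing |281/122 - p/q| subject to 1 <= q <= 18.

Expand x = 281/122 as a continued fraction with the Euclidean algorithm:
  281 = 2*122 + 37, so a_0 = 2.
  122 = 3*37 + 11, so a_1 = 3.
  37 = 3*11 + 4, so a_2 = 3.
  11 = 2*4 + 3, so a_3 = 2.
  4 = 1*3 + 1, so a_4 = 1.
  3 = 3*1 + 0, so a_5 = 3.
so x = [2; 3, 3, 2, 1, 3].
Convergents (p_i = a_i*p_{i-1} + p_{i-2}, q_i = a_i*q_{i-1} + q_{i-2} with p_{-2}=0, p_{-1}=1, q_{-2}=1, q_{-1}=0), until the denominator exceeds 18:
  i=0: a_0=2, p_0 = 2*1 + 0 = 2, q_0 = 2*0 + 1 = 1.
  i=1: a_1=3, p_1 = 3*2 + 1 = 7, q_1 = 3*1 + 0 = 3.
  i=2: a_2=3, p_2 = 3*7 + 2 = 23, q_2 = 3*3 + 1 = 10.
  i=3: a_3=2, p_3 = 2*23 + 7 = 53, q_3 = 2*10 + 3 = 23.
q_3 = 23 > 18, so the last convergent with denominator <= 18 is p_2/q_2 = 23/10.
The closest fraction with denominator <= 18 is either p_2/q_2 or the intermediate fraction (k*p_2 + p_1)/(k*q_2 + q_1) with the largest k >= 1 whose denominator stays <= 18; these approach x as k grows, and every other convergent or intermediate fraction in range is farther away.
Largest k: floor((18 - q_1)/q_2) = floor((18 - 3)/10) = 1.
That gives (1*23 + 7)/(1*10 + 3) = 30/13.
Compare the errors: |x - 23/10| = |281*10 - 23*122|/(122*10) = 4/1220, and |x - 30/13| = |281*13 - 30*122|/(122*13) = 7/1586.
Cross-multiplying, 4*1586 = 6344 < 8540 = 7*1220, so 4/1220 is smaller: the convergent 23/10 is closer to x than 30/13.

23/10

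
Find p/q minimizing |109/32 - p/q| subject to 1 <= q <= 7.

Expand x = 109/32 as a continued fraction with the Euclidean algorithm:
  109 = 3*32 + 13, so a_0 = 3.
  32 = 2*13 + 6, so a_1 = 2.
  13 = 2*6 + 1, so a_2 = 2.
  6 = 6*1 + 0, so a_3 = 6.
so x = [3; 2, 2, 6].
Convergents (p_i = a_i*p_{i-1} + p_{i-2}, q_i = a_i*q_{i-1} + q_{i-2} with p_{-2}=0, p_{-1}=1, q_{-2}=1, q_{-1}=0), until the denominator exceeds 7:
  i=0: a_0=3, p_0 = 3*1 + 0 = 3, q_0 = 3*0 + 1 = 1.
  i=1: a_1=2, p_1 = 2*3 + 1 = 7, q_1 = 2*1 + 0 = 2.
  i=2: a_2=2, p_2 = 2*7 + 3 = 17, q_2 = 2*2 + 1 = 5.
  i=3: a_3=6, p_3 = 6*17 + 7 = 109, q_3 = 6*5 + 2 = 32.
q_3 = 32 > 7, so the last convergent with denominator <= 7 is p_2/q_2 = 17/5.
The closest fraction with denominator <= 7 is either p_2/q_2 or the intermediate fraction (k*p_2 + p_1)/(k*q_2 + q_1) with the largest k >= 1 whose denominator stays <= 7; these approach x as k grows, and every other convergent or intermediate fraction in range is farther away.
Largest k: floor((7 - q_1)/q_2) = floor((7 - 2)/5) = 1.
That gives (1*17 + 7)/(1*5 + 2) = 24/7.
Compare the errors: |x - 17/5| = |109*5 - 17*32|/(32*5) = 1/160, and |x - 24/7| = |109*7 - 24*32|/(32*7) = 5/224.
Cross-multiplying, 1*224 = 224 < 800 = 5*160, so 1/160 is smaller: the convergent 17/5 is closer to x than 24/7.

17/5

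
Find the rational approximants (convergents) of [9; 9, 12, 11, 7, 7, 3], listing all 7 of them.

Using the convergent recurrence p_i = a_i*p_{i-1} + p_{i-2}, q_i = a_i*q_{i-1} + q_{i-2} with p_{-2}=0, p_{-1}=1, q_{-2}=1, q_{-1}=0:
  i=0: a_0=9, p_0 = 9*1 + 0 = 9, q_0 = 9*0 + 1 = 1.
  i=1: a_1=9, p_1 = 9*9 + 1 = 82, q_1 = 9*1 + 0 = 9.
  i=2: a_2=12, p_2 = 12*82 + 9 = 993, q_2 = 12*9 + 1 = 109.
  i=3: a_3=11, p_3 = 11*993 + 82 = 11005, q_3 = 11*109 + 9 = 1208.
  i=4: a_4=7, p_4 = 7*11005 + 993 = 78028, q_4 = 7*1208 + 109 = 8565.
  i=5: a_5=7, p_5 = 7*78028 + 11005 = 557201, q_5 = 7*8565 + 1208 = 61163.
  i=6: a_6=3, p_6 = 3*557201 + 78028 = 1749631, q_6 = 3*61163 + 8565 = 192054.

9/1, 82/9, 993/109, 11005/1208, 78028/8565, 557201/61163, 1749631/192054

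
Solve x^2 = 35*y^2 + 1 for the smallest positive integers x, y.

(x, y) = (6, 1)

First expand sqrt(35) as a continued fraction. With x_i = (sqrt(35) + m_i)/d_i and (m_0, d_0) = (0, 1): a_0 = floor(sqrt(35)) = 5, since 5^2 = 25 <= 35 < 36 = 6^2.
Iterate m_{i+1} = d_i*a_i - m_i, d_{i+1} = (35 - m_{i+1}^2)/d_i, a_{i+1} = floor((a_0 + m_{i+1})/d_{i+1}):
  m_1 = 1*5 - 0 = 5, d_1 = (35 - 5^2)/1 = 10/1 = 10, a_1 = floor((5 + 5)/10) = 1.
  m_2 = 10*1 - 5 = 5, d_2 = (35 - 5^2)/10 = 10/10 = 1, a_2 = floor((5 + 5)/1) = 10.
  m_3 = 1*10 - 5 = 5, d_3 = (35 - 5^2)/1 = 10/1 = 10: (m_3, d_3) = (m_1, d_1) = (5, 10), so from here the quotients repeat a_1, a_2; the period length is 2.
So sqrt(35) = [5; (1, 10)] with period length k = 2.
k is even, so the fundamental solution of x^2 - 35y^2 = 1 is (p_{k-1}, q_{k-1}) = (p_1, q_1); compute convergents through index 1.
Convergents (p_i = a_i*p_{i-1} + p_{i-2}, q_i = a_i*q_{i-1} + q_{i-2} with p_{-2}=0, p_{-1}=1, q_{-2}=1, q_{-1}=0):
  i=0: a_0=5, p_0 = 5*1 + 0 = 5, q_0 = 5*0 + 1 = 1.
  i=1: a_1=1, p_1 = 1*5 + 1 = 6, q_1 = 1*1 + 0 = 1.
Check: 6^2 - 35*1^2 = 36 - 35 = 1, so (x, y) = (6, 1) solves the equation, and by the theorem it is the least positive solution.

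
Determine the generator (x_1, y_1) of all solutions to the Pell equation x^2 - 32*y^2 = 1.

First expand sqrt(32) as a continued fraction. With x_i = (sqrt(32) + m_i)/d_i and (m_0, d_0) = (0, 1): a_0 = floor(sqrt(32)) = 5, since 5^2 = 25 <= 32 < 36 = 6^2.
Iterate m_{i+1} = d_i*a_i - m_i, d_{i+1} = (32 - m_{i+1}^2)/d_i, a_{i+1} = floor((a_0 + m_{i+1})/d_{i+1}):
  m_1 = 1*5 - 0 = 5, d_1 = (32 - 5^2)/1 = 7/1 = 7, a_1 = floor((5 + 5)/7) = 1.
  m_2 = 7*1 - 5 = 2, d_2 = (32 - 2^2)/7 = 28/7 = 4, a_2 = floor((5 + 2)/4) = 1.
  m_3 = 4*1 - 2 = 2, d_3 = (32 - 2^2)/4 = 28/4 = 7, a_3 = floor((5 + 2)/7) = 1.
  m_4 = 7*1 - 2 = 5, d_4 = (32 - 5^2)/7 = 7/7 = 1, a_4 = floor((5 + 5)/1) = 10.
  m_5 = 1*10 - 5 = 5, d_5 = (32 - 5^2)/1 = 7/1 = 7: (m_5, d_5) = (m_1, d_1) = (5, 7), so from here the quotients repeat a_1, ..., a_4; the period length is 4.
So sqrt(32) = [5; (1, 1, 1, 10)] with period length k = 4.
k is even, so the fundamental solution of x^2 - 32y^2 = 1 is (p_{k-1}, q_{k-1}) = (p_3, q_3); compute convergents through index 3.
Convergents (p_i = a_i*p_{i-1} + p_{i-2}, q_i = a_i*q_{i-1} + q_{i-2} with p_{-2}=0, p_{-1}=1, q_{-2}=1, q_{-1}=0):
  i=0: a_0=5, p_0 = 5*1 + 0 = 5, q_0 = 5*0 + 1 = 1.
  i=1: a_1=1, p_1 = 1*5 + 1 = 6, q_1 = 1*1 + 0 = 1.
  i=2: a_2=1, p_2 = 1*6 + 5 = 11, q_2 = 1*1 + 1 = 2.
  i=3: a_3=1, p_3 = 1*11 + 6 = 17, q_3 = 1*2 + 1 = 3.
Check: 17^2 - 32*3^2 = 289 - 288 = 1, so (x, y) = (17, 3) solves the equation, and by the theorem it is the least positive solution.

(x, y) = (17, 3)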